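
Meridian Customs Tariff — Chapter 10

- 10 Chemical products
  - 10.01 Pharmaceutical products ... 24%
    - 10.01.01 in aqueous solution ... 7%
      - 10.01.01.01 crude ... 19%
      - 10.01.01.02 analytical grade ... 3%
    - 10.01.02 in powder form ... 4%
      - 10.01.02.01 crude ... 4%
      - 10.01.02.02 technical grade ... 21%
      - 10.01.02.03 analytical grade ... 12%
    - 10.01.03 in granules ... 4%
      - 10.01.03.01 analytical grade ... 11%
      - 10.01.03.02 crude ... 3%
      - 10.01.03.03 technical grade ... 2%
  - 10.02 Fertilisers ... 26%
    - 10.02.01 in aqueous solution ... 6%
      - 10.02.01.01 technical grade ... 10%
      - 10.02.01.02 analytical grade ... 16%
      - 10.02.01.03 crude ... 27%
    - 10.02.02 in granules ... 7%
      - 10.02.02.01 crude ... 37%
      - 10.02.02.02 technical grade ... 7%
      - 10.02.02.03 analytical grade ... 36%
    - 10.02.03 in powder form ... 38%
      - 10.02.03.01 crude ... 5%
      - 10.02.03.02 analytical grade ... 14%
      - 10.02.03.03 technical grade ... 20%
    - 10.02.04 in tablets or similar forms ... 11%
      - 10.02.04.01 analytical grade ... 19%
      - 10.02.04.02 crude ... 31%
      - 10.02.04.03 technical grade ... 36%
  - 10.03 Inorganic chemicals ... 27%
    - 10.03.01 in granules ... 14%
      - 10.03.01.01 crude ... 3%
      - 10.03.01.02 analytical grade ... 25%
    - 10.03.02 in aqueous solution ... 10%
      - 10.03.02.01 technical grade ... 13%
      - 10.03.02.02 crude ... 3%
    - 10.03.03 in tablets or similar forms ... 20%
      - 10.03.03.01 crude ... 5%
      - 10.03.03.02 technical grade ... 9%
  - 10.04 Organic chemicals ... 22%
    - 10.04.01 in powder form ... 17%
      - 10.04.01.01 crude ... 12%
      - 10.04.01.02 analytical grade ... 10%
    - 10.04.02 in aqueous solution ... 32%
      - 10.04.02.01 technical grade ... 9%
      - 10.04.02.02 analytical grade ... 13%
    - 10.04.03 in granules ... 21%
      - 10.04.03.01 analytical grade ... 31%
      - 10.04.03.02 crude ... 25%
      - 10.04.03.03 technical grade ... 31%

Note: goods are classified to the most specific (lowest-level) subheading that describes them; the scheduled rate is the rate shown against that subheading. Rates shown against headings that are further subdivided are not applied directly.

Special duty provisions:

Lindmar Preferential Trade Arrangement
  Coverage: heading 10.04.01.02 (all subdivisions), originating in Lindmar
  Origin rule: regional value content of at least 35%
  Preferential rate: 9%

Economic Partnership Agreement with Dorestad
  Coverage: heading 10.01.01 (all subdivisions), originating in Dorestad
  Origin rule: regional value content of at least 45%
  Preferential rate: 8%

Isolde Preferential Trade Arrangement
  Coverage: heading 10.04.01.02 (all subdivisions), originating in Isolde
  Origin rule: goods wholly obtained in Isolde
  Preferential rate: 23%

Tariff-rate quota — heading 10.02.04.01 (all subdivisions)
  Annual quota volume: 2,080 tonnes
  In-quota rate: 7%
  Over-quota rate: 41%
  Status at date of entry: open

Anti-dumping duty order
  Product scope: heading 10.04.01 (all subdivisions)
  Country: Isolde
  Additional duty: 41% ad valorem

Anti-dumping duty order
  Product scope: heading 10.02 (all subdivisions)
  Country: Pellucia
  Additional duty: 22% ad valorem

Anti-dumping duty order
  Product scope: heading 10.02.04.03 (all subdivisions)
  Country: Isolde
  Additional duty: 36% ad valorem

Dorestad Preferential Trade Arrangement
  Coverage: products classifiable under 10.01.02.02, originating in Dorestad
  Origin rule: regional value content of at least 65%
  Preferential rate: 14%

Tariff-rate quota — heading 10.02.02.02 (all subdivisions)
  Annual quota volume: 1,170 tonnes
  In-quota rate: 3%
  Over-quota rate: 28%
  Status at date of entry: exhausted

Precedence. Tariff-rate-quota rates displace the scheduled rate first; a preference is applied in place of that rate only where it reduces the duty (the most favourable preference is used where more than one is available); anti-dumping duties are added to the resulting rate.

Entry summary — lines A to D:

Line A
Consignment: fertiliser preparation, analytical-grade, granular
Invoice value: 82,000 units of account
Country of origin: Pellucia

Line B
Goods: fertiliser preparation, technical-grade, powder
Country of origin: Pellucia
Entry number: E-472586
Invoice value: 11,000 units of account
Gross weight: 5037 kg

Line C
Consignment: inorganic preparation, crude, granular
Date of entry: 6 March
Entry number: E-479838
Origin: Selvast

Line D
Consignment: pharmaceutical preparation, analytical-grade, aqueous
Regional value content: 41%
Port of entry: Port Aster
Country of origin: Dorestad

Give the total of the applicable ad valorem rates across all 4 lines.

Line A: fertiliser → 10.02; granular → 10.02.02; analytical-grade → 10.02.02.03. Scheduled 36%. anti-dumping (Pellucia, 10.02): +22%; total 36% + 22% = 58%. → 58%.
Line B: fertiliser → 10.02; powder → 10.02.03; technical-grade → 10.02.03.03. Scheduled 20%. anti-dumping (Pellucia, 10.02): +22%; total 20% + 22% = 42%. → 42%.
Line C: inorganic → 10.03; granular → 10.03.01; crude → 10.03.01.01. Scheduled 3%. No special measure applies. → 3%.
Line D: pharmaceutical → 10.01; aqueous → 10.01.01; analytical-grade → 10.01.01.02. Scheduled 3%. Dorestad agreement on 10.01.01: RVC < 45%; Dorestad agreement on 10.01.02.02: 10.01.01.02 not covered. → 3%.
Sum: 58% + 42% + 3% + 3% = 106%.

106%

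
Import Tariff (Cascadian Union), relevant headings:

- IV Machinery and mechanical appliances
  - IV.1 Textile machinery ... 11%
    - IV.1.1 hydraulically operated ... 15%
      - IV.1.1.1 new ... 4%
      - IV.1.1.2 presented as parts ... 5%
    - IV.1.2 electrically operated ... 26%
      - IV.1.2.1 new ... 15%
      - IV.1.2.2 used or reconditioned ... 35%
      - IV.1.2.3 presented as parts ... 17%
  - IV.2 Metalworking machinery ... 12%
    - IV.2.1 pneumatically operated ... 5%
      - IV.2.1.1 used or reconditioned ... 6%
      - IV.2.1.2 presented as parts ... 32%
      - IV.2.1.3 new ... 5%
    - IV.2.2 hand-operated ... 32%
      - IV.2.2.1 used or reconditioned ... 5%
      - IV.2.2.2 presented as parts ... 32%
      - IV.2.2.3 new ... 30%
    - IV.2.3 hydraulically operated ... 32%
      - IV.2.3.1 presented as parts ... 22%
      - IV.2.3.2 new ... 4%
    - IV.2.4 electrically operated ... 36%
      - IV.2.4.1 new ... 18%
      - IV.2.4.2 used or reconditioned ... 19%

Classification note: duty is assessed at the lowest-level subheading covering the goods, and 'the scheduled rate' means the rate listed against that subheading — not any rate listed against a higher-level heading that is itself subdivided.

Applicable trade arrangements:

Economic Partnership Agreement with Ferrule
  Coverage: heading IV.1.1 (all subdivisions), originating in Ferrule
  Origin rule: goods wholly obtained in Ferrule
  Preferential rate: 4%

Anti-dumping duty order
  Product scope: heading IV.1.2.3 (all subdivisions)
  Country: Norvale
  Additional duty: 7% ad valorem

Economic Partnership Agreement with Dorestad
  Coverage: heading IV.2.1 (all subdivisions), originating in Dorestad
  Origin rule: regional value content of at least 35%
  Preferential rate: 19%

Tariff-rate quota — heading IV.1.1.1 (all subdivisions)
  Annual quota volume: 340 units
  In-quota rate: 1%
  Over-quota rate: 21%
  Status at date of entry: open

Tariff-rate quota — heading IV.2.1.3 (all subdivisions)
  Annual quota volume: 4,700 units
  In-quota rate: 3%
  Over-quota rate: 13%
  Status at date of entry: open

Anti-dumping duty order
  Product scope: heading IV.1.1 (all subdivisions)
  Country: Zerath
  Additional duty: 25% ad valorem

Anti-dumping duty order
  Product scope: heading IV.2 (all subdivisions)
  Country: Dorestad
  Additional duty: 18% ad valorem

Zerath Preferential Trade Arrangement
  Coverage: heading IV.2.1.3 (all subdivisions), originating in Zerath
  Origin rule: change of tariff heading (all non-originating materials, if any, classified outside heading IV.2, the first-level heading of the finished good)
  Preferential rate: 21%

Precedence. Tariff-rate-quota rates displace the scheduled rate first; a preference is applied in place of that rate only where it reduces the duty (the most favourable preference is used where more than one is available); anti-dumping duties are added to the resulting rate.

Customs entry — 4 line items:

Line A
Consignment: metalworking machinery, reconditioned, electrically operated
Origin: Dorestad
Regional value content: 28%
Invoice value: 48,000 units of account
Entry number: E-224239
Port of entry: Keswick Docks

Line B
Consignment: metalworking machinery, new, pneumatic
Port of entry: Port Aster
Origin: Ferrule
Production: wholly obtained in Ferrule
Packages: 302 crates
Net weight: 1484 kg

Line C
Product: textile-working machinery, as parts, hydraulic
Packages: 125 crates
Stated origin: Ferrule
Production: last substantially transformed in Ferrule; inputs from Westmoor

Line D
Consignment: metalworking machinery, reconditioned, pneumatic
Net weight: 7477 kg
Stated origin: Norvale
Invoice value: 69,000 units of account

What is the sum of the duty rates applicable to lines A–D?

51%

Line A: metalworking → IV.2; electrically operated → IV.2.4; reconditioned → IV.2.4.2. Scheduled 19%. Dorestad agreement on IV.2.1: IV.2.4.2 not covered; anti-dumping (Dorestad, IV.2): +18%; total 19% + 18% = 37%. → 37%.
Line B: metalworking → IV.2; pneumatic → IV.2.1; new → IV.2.1.3. Scheduled 5%. quota on IV.2.1.3 open → in-quota 3%; Ferrule agreement on IV.1.1: IV.2.1.3 not covered. → 3%.
Line C: textile-working → IV.1; hydraulic → IV.1.1; as parts → IV.1.1.2. Scheduled 5%. Ferrule agreement on IV.1.1: not wholly obtained. → 5%.
Line D: metalworking → IV.2; pneumatic → IV.2.1; reconditioned → IV.2.1.1. Scheduled 6%. No special measure applies. → 6%.
Sum: 37% + 3% + 5% + 6% = 51%.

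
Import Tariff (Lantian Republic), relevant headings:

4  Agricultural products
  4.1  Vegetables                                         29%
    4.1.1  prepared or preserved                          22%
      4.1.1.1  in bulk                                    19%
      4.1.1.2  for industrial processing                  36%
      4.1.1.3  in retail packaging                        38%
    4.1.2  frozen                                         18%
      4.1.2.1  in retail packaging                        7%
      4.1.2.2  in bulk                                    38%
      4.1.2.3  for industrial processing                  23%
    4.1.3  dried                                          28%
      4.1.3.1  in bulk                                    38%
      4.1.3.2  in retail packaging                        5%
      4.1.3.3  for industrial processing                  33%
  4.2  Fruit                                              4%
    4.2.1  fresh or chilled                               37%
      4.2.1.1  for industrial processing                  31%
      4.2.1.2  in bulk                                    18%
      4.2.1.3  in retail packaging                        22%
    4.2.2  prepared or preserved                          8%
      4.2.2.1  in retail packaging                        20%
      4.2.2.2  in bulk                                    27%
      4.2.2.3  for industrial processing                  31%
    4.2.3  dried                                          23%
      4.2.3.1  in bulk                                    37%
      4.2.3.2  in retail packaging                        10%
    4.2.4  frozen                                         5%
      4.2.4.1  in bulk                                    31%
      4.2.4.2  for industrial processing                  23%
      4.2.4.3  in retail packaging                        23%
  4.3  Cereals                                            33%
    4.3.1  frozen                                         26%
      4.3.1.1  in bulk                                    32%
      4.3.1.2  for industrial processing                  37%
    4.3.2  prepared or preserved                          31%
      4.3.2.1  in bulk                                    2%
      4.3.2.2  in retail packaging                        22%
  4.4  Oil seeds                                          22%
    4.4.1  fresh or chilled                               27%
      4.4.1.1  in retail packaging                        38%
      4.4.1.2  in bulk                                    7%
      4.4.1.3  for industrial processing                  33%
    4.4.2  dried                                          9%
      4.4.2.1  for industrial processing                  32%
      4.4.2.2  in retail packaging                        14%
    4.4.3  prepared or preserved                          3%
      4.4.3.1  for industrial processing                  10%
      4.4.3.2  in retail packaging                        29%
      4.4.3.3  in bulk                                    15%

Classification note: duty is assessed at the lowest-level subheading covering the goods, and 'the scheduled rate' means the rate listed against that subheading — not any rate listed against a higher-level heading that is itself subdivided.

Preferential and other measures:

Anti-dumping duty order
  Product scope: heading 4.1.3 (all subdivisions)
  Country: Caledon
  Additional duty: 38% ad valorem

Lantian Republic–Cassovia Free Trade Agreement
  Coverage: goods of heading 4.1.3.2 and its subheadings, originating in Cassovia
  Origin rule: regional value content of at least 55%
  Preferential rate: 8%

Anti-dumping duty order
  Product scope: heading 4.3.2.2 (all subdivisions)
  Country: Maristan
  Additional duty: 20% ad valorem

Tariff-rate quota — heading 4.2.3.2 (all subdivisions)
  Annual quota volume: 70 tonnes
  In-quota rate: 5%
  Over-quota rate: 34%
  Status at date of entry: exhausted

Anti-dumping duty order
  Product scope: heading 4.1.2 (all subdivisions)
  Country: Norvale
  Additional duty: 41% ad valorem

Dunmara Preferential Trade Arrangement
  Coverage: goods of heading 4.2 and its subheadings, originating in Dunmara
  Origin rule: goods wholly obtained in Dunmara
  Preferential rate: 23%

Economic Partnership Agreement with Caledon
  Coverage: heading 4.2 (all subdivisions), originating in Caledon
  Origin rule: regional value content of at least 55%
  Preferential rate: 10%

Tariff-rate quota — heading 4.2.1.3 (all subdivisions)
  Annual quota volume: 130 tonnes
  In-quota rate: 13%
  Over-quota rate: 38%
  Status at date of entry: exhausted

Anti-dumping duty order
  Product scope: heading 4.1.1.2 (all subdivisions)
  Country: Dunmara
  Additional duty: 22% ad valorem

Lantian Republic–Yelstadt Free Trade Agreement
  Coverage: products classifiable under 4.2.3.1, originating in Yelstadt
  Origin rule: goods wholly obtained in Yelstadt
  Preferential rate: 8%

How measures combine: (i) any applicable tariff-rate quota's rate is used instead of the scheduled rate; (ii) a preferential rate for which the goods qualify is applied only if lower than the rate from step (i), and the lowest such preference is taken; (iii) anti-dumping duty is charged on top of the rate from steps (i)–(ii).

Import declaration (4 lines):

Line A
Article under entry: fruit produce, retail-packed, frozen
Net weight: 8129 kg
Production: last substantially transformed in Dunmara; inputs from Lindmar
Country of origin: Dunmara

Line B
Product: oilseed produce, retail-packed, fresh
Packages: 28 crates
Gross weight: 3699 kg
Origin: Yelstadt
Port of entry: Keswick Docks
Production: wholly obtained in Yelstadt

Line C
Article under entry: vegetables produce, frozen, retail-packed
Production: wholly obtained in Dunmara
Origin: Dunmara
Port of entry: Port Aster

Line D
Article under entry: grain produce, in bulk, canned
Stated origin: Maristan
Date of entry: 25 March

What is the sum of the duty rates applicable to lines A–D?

70%

Line A: fruit → 4.2; frozen → 4.2.4; retail-packed → 4.2.4.3. Scheduled 23%. Dunmara agreement on 4.2: not wholly obtained. → 23%.
Line B: oilseed → 4.4; fresh → 4.4.1; retail-packed → 4.4.1.1. Scheduled 38%. Yelstadt agreement on 4.2.3.1: 4.4.1.1 not covered. → 38%.
Line C: vegetables → 4.1; frozen → 4.1.2; retail-packed → 4.1.2.1. Scheduled 7%. Dunmara agreement on 4.2: 4.1.2.1 not covered. → 7%.
Line D: grain → 4.3; canned → 4.3.2; in bulk → 4.3.2.1. Scheduled 2%. No special measure applies. → 2%.
Sum: 23% + 38% + 7% + 2% = 70%.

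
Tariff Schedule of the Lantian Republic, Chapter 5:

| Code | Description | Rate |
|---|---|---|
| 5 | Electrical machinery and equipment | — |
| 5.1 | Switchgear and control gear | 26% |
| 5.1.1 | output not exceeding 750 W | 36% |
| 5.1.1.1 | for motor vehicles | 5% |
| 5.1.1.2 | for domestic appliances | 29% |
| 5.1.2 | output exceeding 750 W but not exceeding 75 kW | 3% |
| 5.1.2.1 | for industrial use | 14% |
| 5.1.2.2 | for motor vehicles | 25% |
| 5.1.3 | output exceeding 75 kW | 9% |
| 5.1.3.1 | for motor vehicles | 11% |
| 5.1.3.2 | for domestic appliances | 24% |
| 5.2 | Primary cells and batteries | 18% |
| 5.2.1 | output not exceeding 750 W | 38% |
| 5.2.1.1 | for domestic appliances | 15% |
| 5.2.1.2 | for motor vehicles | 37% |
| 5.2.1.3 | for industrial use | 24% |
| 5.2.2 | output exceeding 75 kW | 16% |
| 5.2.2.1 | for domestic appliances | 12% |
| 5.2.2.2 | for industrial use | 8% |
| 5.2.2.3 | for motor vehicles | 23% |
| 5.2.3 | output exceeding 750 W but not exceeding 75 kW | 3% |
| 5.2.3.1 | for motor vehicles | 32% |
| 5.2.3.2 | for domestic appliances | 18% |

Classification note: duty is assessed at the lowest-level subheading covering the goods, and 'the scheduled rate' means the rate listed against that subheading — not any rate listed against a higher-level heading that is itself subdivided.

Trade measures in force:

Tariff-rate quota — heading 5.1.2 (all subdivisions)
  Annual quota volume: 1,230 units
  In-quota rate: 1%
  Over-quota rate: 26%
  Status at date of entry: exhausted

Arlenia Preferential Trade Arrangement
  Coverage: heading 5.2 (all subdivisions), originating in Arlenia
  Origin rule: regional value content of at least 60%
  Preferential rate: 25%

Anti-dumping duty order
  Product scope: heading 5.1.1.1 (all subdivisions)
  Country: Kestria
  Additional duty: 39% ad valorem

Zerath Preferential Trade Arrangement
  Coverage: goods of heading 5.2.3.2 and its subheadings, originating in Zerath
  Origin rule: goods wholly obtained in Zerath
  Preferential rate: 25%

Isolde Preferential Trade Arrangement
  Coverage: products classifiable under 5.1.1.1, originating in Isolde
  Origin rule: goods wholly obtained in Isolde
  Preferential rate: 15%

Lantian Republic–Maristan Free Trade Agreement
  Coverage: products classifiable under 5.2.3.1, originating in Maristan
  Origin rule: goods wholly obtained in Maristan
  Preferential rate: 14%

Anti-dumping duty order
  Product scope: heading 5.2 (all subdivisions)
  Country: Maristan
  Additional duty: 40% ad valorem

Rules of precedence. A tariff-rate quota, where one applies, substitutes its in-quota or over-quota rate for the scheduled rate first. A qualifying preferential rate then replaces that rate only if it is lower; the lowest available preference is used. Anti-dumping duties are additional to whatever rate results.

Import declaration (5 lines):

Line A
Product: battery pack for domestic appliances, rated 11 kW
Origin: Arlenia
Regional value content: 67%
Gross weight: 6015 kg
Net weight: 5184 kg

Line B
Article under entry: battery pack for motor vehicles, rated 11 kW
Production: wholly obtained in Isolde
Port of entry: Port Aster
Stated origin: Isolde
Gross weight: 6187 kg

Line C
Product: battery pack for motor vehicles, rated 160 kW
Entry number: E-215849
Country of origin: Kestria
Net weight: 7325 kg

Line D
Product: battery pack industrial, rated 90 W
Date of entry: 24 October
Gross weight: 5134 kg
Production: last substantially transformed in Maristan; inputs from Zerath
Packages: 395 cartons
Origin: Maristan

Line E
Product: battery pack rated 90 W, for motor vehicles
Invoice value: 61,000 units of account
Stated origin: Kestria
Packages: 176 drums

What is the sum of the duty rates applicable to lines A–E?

174%

Line A: battery pack → 5.2; rated 11 kW → 5.2.3; for domestic appliances → 5.2.3.2. Scheduled 18%. Arlenia agreement on 5.2: RVC ≥ 60% → 25% available; preference 25% not lower than 18% → no reduction. → 18%.
Line B: battery pack → 5.2; rated 11 kW → 5.2.3; for motor vehicles → 5.2.3.1. Scheduled 32%. Isolde agreement on 5.1.1.1: 5.2.3.1 not covered. → 32%.
Line C: battery pack → 5.2; rated 160 kW → 5.2.2; for motor vehicles → 5.2.2.3. Scheduled 23%. No special measure applies. → 23%.
Line D: battery pack → 5.2; rated 90 W → 5.2.1; industrial → 5.2.1.3. Scheduled 24%. Maristan agreement on 5.2.3.1: 5.2.1.3 not covered; anti-dumping (Maristan, 5.2): +40%; total 24% + 40% = 64%. → 64%.
Line E: battery pack → 5.2; rated 90 W → 5.2.1; for motor vehicles → 5.2.1.2. Scheduled 37%. No special measure applies. → 37%.
Sum: 18% + 32% + 23% + 64% + 37% = 174%.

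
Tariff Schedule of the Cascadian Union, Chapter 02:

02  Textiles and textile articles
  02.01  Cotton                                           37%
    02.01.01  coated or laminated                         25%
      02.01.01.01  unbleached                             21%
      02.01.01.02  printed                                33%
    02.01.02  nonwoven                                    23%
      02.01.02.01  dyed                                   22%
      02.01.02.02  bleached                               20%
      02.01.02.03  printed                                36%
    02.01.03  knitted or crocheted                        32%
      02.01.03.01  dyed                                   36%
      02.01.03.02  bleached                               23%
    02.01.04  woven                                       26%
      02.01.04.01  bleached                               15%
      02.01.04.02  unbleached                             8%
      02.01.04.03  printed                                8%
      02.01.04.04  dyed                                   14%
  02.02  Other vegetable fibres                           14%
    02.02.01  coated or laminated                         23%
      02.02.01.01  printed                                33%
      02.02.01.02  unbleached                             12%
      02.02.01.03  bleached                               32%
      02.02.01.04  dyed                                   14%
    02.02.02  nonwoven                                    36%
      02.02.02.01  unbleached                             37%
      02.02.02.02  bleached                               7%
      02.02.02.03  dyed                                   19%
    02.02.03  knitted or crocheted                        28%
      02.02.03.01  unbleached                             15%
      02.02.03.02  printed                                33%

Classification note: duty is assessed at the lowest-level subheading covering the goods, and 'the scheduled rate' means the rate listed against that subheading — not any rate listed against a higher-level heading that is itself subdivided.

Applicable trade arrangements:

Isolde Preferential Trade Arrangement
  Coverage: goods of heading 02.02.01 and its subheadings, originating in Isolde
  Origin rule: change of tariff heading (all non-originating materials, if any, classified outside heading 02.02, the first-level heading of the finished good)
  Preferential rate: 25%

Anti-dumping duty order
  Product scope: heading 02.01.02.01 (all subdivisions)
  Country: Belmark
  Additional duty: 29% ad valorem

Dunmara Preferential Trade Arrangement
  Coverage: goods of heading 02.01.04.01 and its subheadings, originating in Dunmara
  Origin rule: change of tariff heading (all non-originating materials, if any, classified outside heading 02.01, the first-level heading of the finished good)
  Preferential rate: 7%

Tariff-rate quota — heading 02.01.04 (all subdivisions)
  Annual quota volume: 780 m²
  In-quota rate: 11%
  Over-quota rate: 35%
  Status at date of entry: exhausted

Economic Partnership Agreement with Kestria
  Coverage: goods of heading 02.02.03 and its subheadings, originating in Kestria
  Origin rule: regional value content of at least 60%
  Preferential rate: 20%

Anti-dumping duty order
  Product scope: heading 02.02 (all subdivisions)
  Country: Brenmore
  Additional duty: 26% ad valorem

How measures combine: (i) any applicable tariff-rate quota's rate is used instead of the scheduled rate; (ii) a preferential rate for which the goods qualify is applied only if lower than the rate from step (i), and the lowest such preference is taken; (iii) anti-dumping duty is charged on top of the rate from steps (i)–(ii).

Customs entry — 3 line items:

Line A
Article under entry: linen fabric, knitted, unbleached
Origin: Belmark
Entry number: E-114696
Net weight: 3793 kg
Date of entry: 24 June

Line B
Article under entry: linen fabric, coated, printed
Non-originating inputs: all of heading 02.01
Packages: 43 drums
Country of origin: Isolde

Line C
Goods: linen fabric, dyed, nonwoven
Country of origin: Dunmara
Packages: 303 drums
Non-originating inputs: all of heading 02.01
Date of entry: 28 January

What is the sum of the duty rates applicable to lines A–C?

Line A: linen → 02.02; knitted → 02.02.03; unbleached → 02.02.03.01. Scheduled 15%. No special measure applies. → 15%.
Line B: linen → 02.02; coated → 02.02.01; printed → 02.02.01.01. Scheduled 33%. Isolde agreement on 02.02.01: CTH met → 25% available; preferential 25%. → 25%.
Line C: linen → 02.02; nonwoven → 02.02.02; dyed → 02.02.02.03. Scheduled 19%. Dunmara agreement on 02.01.04.01: 02.02.02.03 not covered. → 19%.
Sum: 15% + 25% + 19% = 59%.

59%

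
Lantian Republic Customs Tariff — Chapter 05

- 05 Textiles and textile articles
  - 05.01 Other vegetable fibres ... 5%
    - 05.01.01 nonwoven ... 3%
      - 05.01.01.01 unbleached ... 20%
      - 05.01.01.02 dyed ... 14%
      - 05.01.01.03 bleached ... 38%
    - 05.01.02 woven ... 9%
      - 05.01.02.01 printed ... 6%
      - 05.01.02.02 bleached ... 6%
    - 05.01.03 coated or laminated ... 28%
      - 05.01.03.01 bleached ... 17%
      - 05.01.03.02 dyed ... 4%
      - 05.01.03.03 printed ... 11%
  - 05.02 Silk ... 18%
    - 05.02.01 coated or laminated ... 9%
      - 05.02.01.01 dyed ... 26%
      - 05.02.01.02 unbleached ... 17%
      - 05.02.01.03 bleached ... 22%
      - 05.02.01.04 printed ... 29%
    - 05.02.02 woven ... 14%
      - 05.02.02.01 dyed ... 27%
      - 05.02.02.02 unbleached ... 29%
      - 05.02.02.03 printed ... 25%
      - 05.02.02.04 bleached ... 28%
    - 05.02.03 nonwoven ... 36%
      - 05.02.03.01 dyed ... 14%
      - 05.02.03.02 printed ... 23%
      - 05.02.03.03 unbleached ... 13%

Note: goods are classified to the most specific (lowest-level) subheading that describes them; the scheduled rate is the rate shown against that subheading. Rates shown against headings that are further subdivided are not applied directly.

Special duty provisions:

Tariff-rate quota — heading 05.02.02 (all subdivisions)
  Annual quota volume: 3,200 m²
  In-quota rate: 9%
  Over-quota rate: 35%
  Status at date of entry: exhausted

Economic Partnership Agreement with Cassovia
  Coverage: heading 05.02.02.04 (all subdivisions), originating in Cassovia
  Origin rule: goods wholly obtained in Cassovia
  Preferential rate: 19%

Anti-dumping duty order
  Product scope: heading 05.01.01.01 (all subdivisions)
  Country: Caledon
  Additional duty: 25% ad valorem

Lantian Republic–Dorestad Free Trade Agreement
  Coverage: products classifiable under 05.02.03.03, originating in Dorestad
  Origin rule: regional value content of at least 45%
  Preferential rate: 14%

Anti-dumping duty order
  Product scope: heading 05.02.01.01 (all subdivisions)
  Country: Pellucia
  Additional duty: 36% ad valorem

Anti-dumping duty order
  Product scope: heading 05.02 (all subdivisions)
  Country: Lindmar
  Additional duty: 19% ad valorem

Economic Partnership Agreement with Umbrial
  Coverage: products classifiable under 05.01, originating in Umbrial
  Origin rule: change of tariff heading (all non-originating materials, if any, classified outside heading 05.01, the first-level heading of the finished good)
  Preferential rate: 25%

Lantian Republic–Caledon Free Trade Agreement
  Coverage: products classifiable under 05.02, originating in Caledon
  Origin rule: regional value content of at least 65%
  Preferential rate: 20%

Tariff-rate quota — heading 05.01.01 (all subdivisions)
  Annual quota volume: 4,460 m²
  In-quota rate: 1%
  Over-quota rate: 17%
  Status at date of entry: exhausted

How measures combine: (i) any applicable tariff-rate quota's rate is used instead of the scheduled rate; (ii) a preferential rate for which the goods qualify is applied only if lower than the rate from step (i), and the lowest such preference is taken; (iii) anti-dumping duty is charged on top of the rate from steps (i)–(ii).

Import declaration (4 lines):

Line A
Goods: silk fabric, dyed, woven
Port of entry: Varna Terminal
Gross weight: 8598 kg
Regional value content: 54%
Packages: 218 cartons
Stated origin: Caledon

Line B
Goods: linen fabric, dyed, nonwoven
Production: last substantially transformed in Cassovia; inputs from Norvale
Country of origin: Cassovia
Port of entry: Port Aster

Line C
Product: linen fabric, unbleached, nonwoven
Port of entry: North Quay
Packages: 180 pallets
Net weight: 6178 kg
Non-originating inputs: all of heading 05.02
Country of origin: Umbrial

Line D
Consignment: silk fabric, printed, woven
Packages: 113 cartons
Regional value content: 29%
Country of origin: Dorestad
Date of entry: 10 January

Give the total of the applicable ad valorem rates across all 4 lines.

Line A: silk → 05.02; woven → 05.02.02; dyed → 05.02.02.01. Scheduled 27%. quota on 05.02.02 exhausted → over-quota 35%; Caledon agreement on 05.02: RVC < 65%. → 35%.
Line B: linen → 05.01; nonwoven → 05.01.01; dyed → 05.01.01.02. Scheduled 14%. quota on 05.01.01 exhausted → over-quota 17%; Cassovia agreement on 05.02.02.04: 05.01.01.02 not covered. → 17%.
Line C: linen → 05.01; nonwoven → 05.01.01; unbleached → 05.01.01.01. Scheduled 20%. quota on 05.01.01 exhausted → over-quota 17%; Umbrial agreement on 05.01: CTH met → 25% available; preference 25% not lower than 17% → no reduction. → 17%.
Line D: silk → 05.02; woven → 05.02.02; printed → 05.02.02.03. Scheduled 25%. quota on 05.02.02 exhausted → over-quota 35%; Dorestad agreement on 05.02.03.03: 05.02.02.03 not covered. → 35%.
Sum: 35% + 17% + 17% + 35% = 104%.

104%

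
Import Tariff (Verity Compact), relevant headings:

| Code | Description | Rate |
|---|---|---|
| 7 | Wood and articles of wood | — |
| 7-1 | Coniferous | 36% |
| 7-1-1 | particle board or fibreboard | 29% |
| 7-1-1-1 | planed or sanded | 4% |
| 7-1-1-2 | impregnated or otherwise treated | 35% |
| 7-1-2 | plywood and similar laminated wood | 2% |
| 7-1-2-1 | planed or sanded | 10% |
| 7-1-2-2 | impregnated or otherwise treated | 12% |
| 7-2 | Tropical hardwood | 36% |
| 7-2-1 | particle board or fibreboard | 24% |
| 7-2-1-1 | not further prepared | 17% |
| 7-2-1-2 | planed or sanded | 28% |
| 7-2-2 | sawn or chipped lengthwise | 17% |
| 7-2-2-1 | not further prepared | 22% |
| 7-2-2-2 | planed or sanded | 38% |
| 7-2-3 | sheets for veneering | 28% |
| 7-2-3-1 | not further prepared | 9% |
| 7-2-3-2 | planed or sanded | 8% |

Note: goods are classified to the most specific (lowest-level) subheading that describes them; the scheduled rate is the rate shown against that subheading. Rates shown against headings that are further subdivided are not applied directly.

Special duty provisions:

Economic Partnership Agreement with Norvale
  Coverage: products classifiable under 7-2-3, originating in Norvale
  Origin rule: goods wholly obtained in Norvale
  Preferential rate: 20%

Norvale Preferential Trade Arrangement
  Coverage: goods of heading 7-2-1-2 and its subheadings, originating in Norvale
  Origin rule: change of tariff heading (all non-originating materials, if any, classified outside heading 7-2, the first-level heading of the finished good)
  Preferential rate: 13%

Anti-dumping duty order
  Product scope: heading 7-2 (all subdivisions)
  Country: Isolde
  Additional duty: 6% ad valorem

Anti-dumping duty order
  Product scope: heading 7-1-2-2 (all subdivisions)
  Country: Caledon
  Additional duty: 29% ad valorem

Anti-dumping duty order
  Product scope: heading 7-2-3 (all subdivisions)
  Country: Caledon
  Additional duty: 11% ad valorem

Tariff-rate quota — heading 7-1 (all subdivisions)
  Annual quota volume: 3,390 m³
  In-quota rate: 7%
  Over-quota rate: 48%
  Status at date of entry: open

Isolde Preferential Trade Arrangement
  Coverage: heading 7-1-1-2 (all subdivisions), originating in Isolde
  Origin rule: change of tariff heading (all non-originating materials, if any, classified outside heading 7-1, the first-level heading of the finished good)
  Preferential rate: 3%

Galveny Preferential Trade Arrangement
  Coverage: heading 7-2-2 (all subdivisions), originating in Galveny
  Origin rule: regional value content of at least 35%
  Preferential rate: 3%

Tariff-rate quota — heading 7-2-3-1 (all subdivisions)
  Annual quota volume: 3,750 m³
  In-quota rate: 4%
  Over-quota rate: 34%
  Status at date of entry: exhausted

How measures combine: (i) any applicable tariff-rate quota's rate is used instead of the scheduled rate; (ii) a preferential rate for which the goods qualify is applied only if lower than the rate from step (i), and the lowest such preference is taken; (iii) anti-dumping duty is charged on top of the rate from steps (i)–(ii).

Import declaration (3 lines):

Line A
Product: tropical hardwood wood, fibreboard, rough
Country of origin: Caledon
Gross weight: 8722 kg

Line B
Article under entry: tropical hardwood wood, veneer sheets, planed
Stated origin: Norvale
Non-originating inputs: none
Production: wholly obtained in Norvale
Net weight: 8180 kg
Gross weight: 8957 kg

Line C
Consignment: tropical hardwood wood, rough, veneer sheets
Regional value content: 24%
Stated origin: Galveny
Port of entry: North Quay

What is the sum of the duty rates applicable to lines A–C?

Line A: tropical hardwood → 7-2; fibreboard → 7-2-1; rough → 7-2-1-1. Scheduled 17%. No special measure applies. → 17%.
Line B: tropical hardwood → 7-2; veneer sheets → 7-2-3; planed → 7-2-3-2. Scheduled 8%. Norvale agreement on 7-2-3: wholly obtained → 20% available; Norvale agreement on 7-2-1-2: 7-2-3-2 not covered; preference 20% not lower than 8% → no reduction. → 8%.
Line C: tropical hardwood → 7-2; veneer sheets → 7-2-3; rough → 7-2-3-1. Scheduled 9%. quota on 7-2-3-1 exhausted → over-quota 34%; Galveny agreement on 7-2-2: 7-2-3-1 not covered. → 34%.
Sum: 17% + 8% + 34% = 59%.

59%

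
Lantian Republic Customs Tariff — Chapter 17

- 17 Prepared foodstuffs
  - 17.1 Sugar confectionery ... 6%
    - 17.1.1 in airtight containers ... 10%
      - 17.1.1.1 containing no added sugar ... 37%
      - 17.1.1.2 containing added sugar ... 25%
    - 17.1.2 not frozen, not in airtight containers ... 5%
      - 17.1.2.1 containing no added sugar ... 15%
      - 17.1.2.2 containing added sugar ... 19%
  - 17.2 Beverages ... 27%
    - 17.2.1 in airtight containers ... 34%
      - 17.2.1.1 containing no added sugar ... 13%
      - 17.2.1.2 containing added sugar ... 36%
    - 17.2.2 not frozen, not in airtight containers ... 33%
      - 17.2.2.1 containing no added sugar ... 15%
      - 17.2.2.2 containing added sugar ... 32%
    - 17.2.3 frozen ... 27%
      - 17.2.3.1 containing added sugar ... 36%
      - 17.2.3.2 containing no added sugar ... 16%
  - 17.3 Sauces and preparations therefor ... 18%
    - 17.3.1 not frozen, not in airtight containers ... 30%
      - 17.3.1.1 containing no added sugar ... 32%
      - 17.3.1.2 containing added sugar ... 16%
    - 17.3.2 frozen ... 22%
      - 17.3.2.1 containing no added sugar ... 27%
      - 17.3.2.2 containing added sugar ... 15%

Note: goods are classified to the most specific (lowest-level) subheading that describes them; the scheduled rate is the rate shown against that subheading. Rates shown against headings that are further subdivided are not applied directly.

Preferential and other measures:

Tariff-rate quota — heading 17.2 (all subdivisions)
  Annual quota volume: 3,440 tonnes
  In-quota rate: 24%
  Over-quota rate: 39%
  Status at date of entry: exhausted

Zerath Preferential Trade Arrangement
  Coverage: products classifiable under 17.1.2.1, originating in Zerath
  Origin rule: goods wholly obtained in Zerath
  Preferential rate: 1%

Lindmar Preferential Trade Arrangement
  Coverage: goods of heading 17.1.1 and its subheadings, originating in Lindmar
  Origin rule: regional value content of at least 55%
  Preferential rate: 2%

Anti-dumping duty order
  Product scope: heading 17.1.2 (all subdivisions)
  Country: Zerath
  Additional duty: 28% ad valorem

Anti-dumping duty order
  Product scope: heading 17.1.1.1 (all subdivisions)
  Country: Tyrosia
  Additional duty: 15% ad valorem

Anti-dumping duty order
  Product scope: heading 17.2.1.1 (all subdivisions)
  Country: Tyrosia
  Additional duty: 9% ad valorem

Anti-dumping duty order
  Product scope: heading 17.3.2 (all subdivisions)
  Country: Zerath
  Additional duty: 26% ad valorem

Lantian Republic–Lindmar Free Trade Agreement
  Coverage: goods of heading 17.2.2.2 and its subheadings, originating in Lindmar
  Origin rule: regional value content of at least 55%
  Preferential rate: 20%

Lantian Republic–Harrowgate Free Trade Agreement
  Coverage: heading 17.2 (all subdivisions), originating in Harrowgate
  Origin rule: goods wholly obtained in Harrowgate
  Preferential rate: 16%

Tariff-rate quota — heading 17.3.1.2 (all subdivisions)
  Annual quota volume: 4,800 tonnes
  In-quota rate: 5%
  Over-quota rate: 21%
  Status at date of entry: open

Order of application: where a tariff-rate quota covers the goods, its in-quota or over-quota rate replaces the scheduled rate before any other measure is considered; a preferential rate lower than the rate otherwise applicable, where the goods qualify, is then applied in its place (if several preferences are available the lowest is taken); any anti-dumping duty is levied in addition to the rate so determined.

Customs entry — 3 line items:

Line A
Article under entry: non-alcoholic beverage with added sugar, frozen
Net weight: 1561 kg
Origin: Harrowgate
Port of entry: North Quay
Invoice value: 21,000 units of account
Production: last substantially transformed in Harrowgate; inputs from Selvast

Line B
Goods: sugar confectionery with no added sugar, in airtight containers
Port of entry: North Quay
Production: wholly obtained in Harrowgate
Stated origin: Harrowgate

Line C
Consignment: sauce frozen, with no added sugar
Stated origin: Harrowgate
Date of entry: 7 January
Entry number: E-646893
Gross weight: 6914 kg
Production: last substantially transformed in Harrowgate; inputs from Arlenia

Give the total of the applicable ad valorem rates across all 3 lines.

Line A: non-alcoholic beverage → 17.2; frozen → 17.2.3; with added sugar → 17.2.3.1. Scheduled 36%. quota on 17.2 exhausted → over-quota 39%; Harrowgate agreement on 17.2: not wholly obtained. → 39%.
Line B: sugar confectionery → 17.1; in airtight containers → 17.1.1; with no added sugar → 17.1.1.1. Scheduled 37%. Harrowgate agreement on 17.2: 17.1.1.1 not covered. → 37%.
Line C: sauce → 17.3; frozen → 17.3.2; with no added sugar → 17.3.2.1. Scheduled 27%. Harrowgate agreement on 17.2: 17.3.2.1 not covered. → 27%.
Sum: 39% + 37% + 27% = 103%.

103%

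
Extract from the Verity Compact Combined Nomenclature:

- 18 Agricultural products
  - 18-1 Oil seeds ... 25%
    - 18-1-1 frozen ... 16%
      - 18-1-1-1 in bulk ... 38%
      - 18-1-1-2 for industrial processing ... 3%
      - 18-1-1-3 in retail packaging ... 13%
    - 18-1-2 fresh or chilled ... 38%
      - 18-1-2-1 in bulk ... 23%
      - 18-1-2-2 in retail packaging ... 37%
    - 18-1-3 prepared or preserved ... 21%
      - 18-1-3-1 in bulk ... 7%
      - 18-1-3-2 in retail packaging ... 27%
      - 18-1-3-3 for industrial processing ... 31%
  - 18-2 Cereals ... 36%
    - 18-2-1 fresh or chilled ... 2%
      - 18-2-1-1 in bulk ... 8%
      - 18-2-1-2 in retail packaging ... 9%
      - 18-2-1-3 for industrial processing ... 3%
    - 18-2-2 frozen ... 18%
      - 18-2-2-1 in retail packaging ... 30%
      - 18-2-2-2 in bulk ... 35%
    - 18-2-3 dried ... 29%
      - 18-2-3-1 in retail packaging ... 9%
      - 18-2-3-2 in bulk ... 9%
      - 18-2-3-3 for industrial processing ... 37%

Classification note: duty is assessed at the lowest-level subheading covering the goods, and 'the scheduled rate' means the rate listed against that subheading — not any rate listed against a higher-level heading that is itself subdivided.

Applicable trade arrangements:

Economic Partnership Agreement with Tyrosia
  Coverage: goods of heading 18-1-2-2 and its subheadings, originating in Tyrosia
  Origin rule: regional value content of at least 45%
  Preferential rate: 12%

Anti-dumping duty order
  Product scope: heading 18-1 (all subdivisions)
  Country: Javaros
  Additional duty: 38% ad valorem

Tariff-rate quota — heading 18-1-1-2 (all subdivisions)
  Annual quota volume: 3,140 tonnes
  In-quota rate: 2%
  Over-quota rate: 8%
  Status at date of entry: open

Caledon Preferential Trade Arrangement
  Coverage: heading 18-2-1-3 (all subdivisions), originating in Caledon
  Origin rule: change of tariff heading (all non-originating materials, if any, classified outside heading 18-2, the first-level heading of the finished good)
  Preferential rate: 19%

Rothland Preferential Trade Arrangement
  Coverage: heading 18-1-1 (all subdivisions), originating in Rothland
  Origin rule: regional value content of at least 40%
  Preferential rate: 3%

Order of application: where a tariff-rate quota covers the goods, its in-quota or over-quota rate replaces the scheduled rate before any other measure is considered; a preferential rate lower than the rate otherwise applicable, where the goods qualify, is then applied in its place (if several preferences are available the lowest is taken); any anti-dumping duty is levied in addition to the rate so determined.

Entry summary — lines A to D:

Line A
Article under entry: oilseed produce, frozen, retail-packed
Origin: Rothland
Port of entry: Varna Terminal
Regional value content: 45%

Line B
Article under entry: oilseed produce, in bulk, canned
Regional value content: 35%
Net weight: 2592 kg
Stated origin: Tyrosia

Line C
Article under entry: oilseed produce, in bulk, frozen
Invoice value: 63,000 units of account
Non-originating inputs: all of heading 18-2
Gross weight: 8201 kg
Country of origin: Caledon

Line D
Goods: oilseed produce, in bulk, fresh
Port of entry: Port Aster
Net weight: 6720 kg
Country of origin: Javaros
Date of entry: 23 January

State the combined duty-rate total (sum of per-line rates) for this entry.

Line A: oilseed → 18-1; frozen → 18-1-1; retail-packed → 18-1-1-3. Scheduled 13%. Rothland agreement on 18-1-1: RVC ≥ 40% → 3% available; preferential 3%. → 3%.
Line B: oilseed → 18-1; canned → 18-1-3; in bulk → 18-1-3-1. Scheduled 7%. Tyrosia agreement on 18-1-2-2: 18-1-3-1 not covered. → 7%.
Line C: oilseed → 18-1; frozen → 18-1-1; in bulk → 18-1-1-1. Scheduled 38%. Caledon agreement on 18-2-1-3: 18-1-1-1 not covered. → 38%.
Line D: oilseed → 18-1; fresh → 18-1-2; in bulk → 18-1-2-1. Scheduled 23%. anti-dumping (Javaros, 18-1): +38%; total 23% + 38% = 61%. → 61%.
Sum: 3% + 7% + 38% + 61% = 109%.

109%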